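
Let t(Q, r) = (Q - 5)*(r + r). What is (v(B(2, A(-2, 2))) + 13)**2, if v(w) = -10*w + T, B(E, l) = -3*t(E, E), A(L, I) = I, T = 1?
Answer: 119716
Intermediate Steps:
t(Q, r) = 2*r*(-5 + Q) (t(Q, r) = (-5 + Q)*(2*r) = 2*r*(-5 + Q))
B(E, l) = -6*E*(-5 + E)
v(w) = 1 - 10*w (v(w) = -10*w + 1 = 1 - 10*w)
(v(B(2, A(-2, 2))) + 13)**2 = ((1 - 60*2*(5 - 1*2)) + 13)**2 = ((1 - 60*2*(5 - 2)) + 13)**2 = ((1 - 60*2*3) + 13)**2 = ((1 - 10*36) + 13)**2 = ((1 - 360) + 13)**2 = (-359 + 13)**2 = (-346)**2 = 119716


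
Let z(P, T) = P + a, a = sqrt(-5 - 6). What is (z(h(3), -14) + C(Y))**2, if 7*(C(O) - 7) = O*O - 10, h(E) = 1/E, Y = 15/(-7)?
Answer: 33928750/1058841 + 13502*I*sqrt(11)/1029 ≈ 32.043 + 43.519*I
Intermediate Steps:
Y = -15/7 (Y = 15*(-1/7) = -15/7 ≈ -2.1429)
a = I*sqrt(11) (a = sqrt(-11) = I*sqrt(11) ≈ 3.3166*I)
z(P, T) = P + I*sqrt(11)
C(O) = 39/7 + O**2/7 (C(O) = 7 + (O*O - 10)/7 = 7 + (O**2 - 10)/7 = 7 + (-10 + O**2)/7 = 7 + (-10/7 + O**2/7) = 39/7 + O**2/7)
(z(h(3), -14) + C(Y))**2 = ((1/3 + I*sqrt(11)) + (39/7 + (-15/7)**2/7))**2 = ((1/3 + I*sqrt(11)) + (39/7 + (1/7)*(225/49)))**2 = ((1/3 + I*sqrt(11)) + (39/7 + 225/343))**2 = ((1/3 + I*sqrt(11)) + 2136/343)**2 = (6751/1029 + I*sqrt(11))**2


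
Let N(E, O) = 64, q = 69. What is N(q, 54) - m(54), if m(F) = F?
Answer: 10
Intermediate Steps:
N(q, 54) - m(54) = 64 - 1*54 = 64 - 54 = 10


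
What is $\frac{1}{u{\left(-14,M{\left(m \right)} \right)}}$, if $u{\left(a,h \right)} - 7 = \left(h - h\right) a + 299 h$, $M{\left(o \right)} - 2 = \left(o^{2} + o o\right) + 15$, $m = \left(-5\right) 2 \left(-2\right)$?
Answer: $\frac{1}{244290} \approx 4.0935 \cdot 10^{-6}$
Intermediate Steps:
$m = 20$ ($m = \left(-10\right) \left(-2\right) = 20$)
$M{\left(o \right)} = 17 + 2 o^{2}$ ($M{\left(o \right)} = 2 + \left(\left(o^{2} + o o\right) + 15\right) = 2 + \left(\left(o^{2} + o^{2}\right) + 15\right) = 2 + \left(2 o^{2} + 15\right) = 2 + \left(15 + 2 o^{2}\right) = 17 + 2 o^{2}$)
$u{\left(a,h \right)} = 7 + 299 h$ ($u{\left(a,h \right)} = 7 + \left(\left(h - h\right) a + 299 h\right) = 7 + \left(0 a + 299 h\right) = 7 + \left(0 + 299 h\right) = 7 + 299 h$)
$\frac{1}{u{\left(-14,M{\left(m \right)} \right)}} = \frac{1}{7 + 299 \left(17 + 2 \cdot 20^{2}\right)} = \frac{1}{7 + 299 \left(17 + 2 \cdot 400\right)} = \frac{1}{7 + 299 \left(17 + 800\right)} = \frac{1}{7 + 299 \cdot 817} = \frac{1}{7 + 244283} = \frac{1}{244290}$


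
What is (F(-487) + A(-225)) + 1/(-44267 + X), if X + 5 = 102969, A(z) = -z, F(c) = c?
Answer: -15378613/58697 ≈ -262.00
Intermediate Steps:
X = 102964 (X = -5 + 102969 = 102964)
(F(-487) + A(-225)) + 1/(-44267 + X) = (-487 - 1*(-225)) + 1/(-44267 + 102964) = (-487 + 225) + 1/58697 = -262 + 1/58697 = -15378613/58697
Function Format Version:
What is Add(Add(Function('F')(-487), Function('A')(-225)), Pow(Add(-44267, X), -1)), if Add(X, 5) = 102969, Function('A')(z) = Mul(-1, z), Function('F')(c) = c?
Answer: Rational(-15378613, 58697) ≈ -262.00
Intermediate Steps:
X = 102964 (X = Add(-5, 102969) = 102964)
Add(Add(Function('F')(-487), Function('A')(-225)), Pow(Add(-44267, X), -1)) = Add(Add(-487, Mul(-1, -225)), Pow(Add(-44267, 102964), -1)) = Add(Add(-487, 225), Pow(58697, -1)) = Add(-262, Rational(1, 58697)) = Rational(-15378613, 58697)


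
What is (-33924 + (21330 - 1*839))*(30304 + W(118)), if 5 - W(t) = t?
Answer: -405555703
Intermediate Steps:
W(t) = 5 - t
(-33924 + (21330 - 1*839))*(30304 + W(118)) = (-33924 + (21330 - 1*839))*(30304 + (5 - 1*118)) = (-33924 + (21330 - 839))*(30304 + (5 - 118)) = (-33924 + 20491)*(30304 - 113) = -13433*30191 = -405555703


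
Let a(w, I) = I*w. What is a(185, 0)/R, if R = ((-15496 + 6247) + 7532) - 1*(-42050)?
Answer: 0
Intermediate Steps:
R = 40333 (R = (-9249 + 7532) + 42050 = -1717 + 42050 = 40333)
a(185, 0)/R = (0*185)/40333 = 0*(1/40333) = 0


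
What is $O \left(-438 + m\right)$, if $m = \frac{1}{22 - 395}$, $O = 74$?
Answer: $- \frac{12089750}{373} \approx -32412.0$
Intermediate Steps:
$m = - \frac{1}{373}$ ($m = \frac{1}{-373} = - \frac{1}{373} \approx -0.002681$)
$O \left(-438 + m\right) = 74 \left(-438 - \frac{1}{373}\right) = 74 \left(- \frac{163375}{373}\right) = - \frac{12089750}{373}$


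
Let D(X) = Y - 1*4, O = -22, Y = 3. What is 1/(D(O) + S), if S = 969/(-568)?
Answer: -568/1537 ≈ -0.36955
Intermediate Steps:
S = -969/568 (S = 969*(-1/568) = -969/568 ≈ -1.7060)
D(X) = -1 (D(X) = 3 - 1*4 = 3 - 4 = -1)
1/(D(O) + S) = 1/(-1 - 969/568) = 1/(-1537/568) = -568/1537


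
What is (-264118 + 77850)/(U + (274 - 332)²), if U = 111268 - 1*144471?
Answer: 186268/29839 ≈ 6.2424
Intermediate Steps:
U = -33203 (U = 111268 - 144471 = -33203)
(-264118 + 77850)/(U + (274 - 332)²) = (-264118 + 77850)/(-33203 + (274 - 332)²) = -186268/(-33203 + (-58)²) = -186268/(-33203 + 3364) = -186268/(-29839) = -186268*(-1/29839) = 186268/29839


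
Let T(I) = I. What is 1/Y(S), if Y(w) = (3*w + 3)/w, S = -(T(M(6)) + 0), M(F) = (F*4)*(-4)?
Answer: 32/97 ≈ 0.32990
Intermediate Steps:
M(F) = -16*F (M(F) = (4*F)*(-4) = -16*F)
S = 96 (S = -(-16*6 + 0) = -(-96 + 0) = -1*(-96) = 96)
Y(w) = (3 + 3*w)/w
1/Y(S) = 1/(3 + 3/96) = 1/(3 + 3*(1/96)) = 1/(3 + 1/32) = 1/(97/32) = 32/97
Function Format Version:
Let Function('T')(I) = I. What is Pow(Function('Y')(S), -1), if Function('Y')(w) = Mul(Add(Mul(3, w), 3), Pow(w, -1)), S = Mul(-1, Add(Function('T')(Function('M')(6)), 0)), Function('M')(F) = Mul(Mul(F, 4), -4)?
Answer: Rational(32, 97) ≈ 0.32990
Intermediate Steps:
Function('M')(F) = Mul(-16, F) (Function('M')(F) = Mul(Mul(4, F), -4) = Mul(-16, F))
S = 96 (S = Mul(-1, Add(Mul(-16, 6), 0)) = Mul(-1, Add(-96, 0)) = Mul(-1, -96) = 96)
Function('Y')(w) = Mul(Pow(w, -1), Add(3, Mul(3, w))) (Function('Y')(w) = Mul(Add(3, Mul(3, w)), Pow(w, -1)) = Mul(Pow(w, -1), Add(3, Mul(3, w))))
Pow(Function('Y')(S), -1) = Pow(Add(3, Mul(3, Pow(96, -1))), -1) = Pow(Add(3, Mul(3, Rational(1, 96))), -1) = Pow(Add(3, Rational(1, 32)), -1) = Pow(Rational(97, 32), -1) = Rational(32, 97)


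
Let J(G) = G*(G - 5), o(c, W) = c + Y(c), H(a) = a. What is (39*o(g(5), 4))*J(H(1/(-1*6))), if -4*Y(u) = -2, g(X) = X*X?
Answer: 6851/8 ≈ 856.38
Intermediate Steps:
g(X) = X²
Y(u) = ½ (Y(u) = -¼*(-2) = ½)
o(c, W) = ½ + c (o(c, W) = c + ½ = ½ + c)
J(G) = G*(-5 + G)
(39*o(g(5), 4))*J(H(1/(-1*6))) = (39*(½ + 5²))*((-5 + 1/(-1*6))/((-1*6))) = (39*(½ + 25))*((-5 + 1/(-6))/(-6)) = (39*(51/2))*(-(-5 - ⅙)/6) = 1989*(-⅙*(-31/6))/2 = (1989/2)*(31/36) = 6851/8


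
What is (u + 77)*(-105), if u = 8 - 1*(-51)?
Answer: -14280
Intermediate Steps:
u = 59 (u = 8 + 51 = 59)
(u + 77)*(-105) = (59 + 77)*(-105) = 136*(-105) = -14280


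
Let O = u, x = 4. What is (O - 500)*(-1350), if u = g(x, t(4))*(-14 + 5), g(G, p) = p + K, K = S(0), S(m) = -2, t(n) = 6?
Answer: 723600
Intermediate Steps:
K = -2
g(G, p) = -2 + p (g(G, p) = p - 2 = -2 + p)
u = -36 (u = (-2 + 6)*(-14 + 5) = 4*(-9) = -36)
O = -36
(O - 500)*(-1350) = (-36 - 500)*(-1350) = -536*(-1350) = 723600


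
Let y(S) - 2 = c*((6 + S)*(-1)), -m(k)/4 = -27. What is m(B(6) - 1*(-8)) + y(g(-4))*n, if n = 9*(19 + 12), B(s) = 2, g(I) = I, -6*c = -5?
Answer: 201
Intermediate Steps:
c = ⅚ (c = -⅙*(-5) = ⅚ ≈ 0.83333)
m(k) = 108 (m(k) = -4*(-27) = 108)
y(S) = -3 - 5*S/6 (y(S) = 2 + 5*((6 + S)*(-1))/6 = 2 + 5*(-6 - S)/6 = 2 + (-5 - 5*S/6) = -3 - 5*S/6)
n = 279 (n = 9*31 = 279)
m(B(6) - 1*(-8)) + y(g(-4))*n = 108 + (-3 - ⅚*(-4))*279 = 108 + (-3 + 10/3)*279 = 108 + (⅓)*279 = 108 + 93 = 201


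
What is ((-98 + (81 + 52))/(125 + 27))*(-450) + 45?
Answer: -4455/76 ≈ -58.618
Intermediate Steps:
((-98 + (81 + 52))/(125 + 27))*(-450) + 45 = ((-98 + 133)/152)*(-450) + 45 = (35*(1/152))*(-450) + 45 = (35/152)*(-450) + 45 = -7875/76 + 45 = -4455/76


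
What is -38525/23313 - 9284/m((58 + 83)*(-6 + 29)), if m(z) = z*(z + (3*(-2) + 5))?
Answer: -22514489669/13617131071 ≈ -1.6534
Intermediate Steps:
m(z) = z*(-1 + z) (m(z) = z*(z + (-6 + 5)) = z*(z - 1) = z*(-1 + z))
-38525/23313 - 9284/m((58 + 83)*(-6 + 29)) = -38525/23313 - 9284*1/((-1 + (58 + 83)*(-6 + 29))*(-6 + 29)*(58 + 83)) = -38525*1/23313 - 9284*1/(3243*(-1 + 141*23)) = -38525/23313 - 9284*1/(3243*(-1 + 3243)) = -38525/23313 - 9284/(3243*3242) = -38525/23313 - 9284/10513806 = -38525/23313 - 9284*1/10513806 = -38525/23313 - 4642/5256903 = -22514489669/13617131071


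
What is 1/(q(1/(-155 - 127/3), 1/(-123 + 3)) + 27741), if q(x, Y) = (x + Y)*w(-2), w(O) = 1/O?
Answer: 17760/492680279 ≈ 3.6048e-5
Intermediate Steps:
q(x, Y) = -Y/2 - x/2 (q(x, Y) = (x + Y)/(-2) = (Y + x)*(-1/2) = -Y/2 - x/2)
1/(q(1/(-155 - 127/3), 1/(-123 + 3)) + 27741) = 1/((-1/(2*(-123 + 3)) - 1/(2*(-155 - 127/3))) + 27741) = 1/((-1/2/(-120) - 1/(2*(-155 - 127*1/3))) + 27741) = 1/((-1/2*(-1/120) - 1/(2*(-155 - 127/3))) + 27741) = 1/((1/240 - 1/(2*(-592/3))) + 27741) = 1/((1/240 - 1/2*(-3/592)) + 27741) = 1/((1/240 + 3/1184) + 27741) = 1/(119/17760 + 27741) = 1/(492680279/17760) = 17760/492680279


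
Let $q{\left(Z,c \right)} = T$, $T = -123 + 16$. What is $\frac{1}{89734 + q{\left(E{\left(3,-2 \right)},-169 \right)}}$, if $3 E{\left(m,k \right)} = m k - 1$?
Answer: $\frac{1}{89627} \approx 1.1157 \cdot 10^{-5}$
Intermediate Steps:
$E{\left(m,k \right)} = - \frac{1}{3} + \frac{k m}{3}$ ($E{\left(m,k \right)} = \frac{m k - 1}{3} = \frac{k m - 1}{3} = \frac{-1 + k m}{3} = - \frac{1}{3} + \frac{k m}{3}$)
$T = -107$
$q{\left(Z,c \right)} = -107$
$\frac{1}{89734 + q{\left(E{\left(3,-2 \right)},-169 \right)}} = \frac{1}{89734 - 107} = \frac{1}{89627}$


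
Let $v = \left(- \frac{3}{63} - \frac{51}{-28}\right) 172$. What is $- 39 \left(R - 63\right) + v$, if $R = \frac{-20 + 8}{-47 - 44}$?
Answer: $\frac{57896}{21} \approx 2757.0$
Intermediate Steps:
$R = \frac{12}{91}$ ($R = - \frac{12}{-91} = \left(-12\right) \left(- \frac{1}{91}\right) = \frac{12}{91} \approx 0.13187$)
$v = \frac{6407}{21}$ ($v = \left(\left(-3\right) \frac{1}{63} - - \frac{51}{28}\right) 172 = \left(- \frac{1}{21} + \frac{51}{28}\right) 172 = \frac{149}{84} \cdot 172 = \frac{6407}{21} \approx 305.1$)
$- 39 \left(R - 63\right) + v = - 39 \left(\frac{12}{91} - 63\right) + \frac{6407}{21} = \left(-39\right) \left(- \frac{5721}{91}\right) + \frac{6407}{21} = \frac{17163}{7} + \frac{6407}{21} = \frac{57896}{21}$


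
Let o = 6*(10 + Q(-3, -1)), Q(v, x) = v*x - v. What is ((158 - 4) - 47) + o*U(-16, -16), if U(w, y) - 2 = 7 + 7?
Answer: 1643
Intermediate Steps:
U(w, y) = 16 (U(w, y) = 2 + (7 + 7) = 2 + 14 = 16)
Q(v, x) = -v + v*x
o = 96 (o = 6*(10 - 3*(-1 - 1)) = 6*(10 - 3*(-2)) = 6*(10 + 6) = 6*16 = 96)
((158 - 4) - 47) + o*U(-16, -16) = ((158 - 4) - 47) + 96*16 = (154 - 47) + 1536 = 107 + 1536 = 1643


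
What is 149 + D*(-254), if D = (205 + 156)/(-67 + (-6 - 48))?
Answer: 109723/121 ≈ 906.80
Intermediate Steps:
D = -361/121 (D = 361/(-67 - 54) = 361/(-121) = 361*(-1/121) = -361/121 ≈ -2.9835)
149 + D*(-254) = 149 - 361/121*(-254) = 149 + 91694/121 = 109723/121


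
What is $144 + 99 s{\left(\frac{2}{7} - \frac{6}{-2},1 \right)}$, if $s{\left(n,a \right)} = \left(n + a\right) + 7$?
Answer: $\frac{8829}{7} \approx 1261.3$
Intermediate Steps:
$s{\left(n,a \right)} = 7 + a + n$ ($s{\left(n,a \right)} = \left(a + n\right) + 7 = 7 + a + n$)
$144 + 99 s{\left(\frac{2}{7} - \frac{6}{-2},1 \right)} = 144 + 99 \left(7 + 1 + \left(\frac{2}{7} - \frac{6}{-2}\right)\right) = 144 + 99 \left(7 + 1 + \left(2 \cdot \frac{1}{7} - -3\right)\right) = 144 + 99 \left(7 + 1 + \left(\frac{2}{7} + 3\right)\right) = 144 + 99 \left(7 + 1 + \frac{23}{7}\right) = 144 + 99 \cdot \frac{79}{7} = 144 + \frac{7821}{7} = \frac{8829}{7}$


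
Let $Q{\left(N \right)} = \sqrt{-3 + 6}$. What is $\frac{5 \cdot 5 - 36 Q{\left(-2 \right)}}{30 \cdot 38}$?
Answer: $\frac{5}{228} - \frac{3 \sqrt{3}}{95} \approx -0.032767$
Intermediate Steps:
$Q{\left(N \right)} = \sqrt{3}$
$\frac{5 \cdot 5 - 36 Q{\left(-2 \right)}}{30 \cdot 38} = \frac{5 \cdot 5 - 36 \sqrt{3}}{30 \cdot 38} = \frac{25 - 36 \sqrt{3}}{1140} = \left(25 - 36 \sqrt{3}\right) \frac{1}{1140} = \frac{5}{228} - \frac{3 \sqrt{3}}{95}$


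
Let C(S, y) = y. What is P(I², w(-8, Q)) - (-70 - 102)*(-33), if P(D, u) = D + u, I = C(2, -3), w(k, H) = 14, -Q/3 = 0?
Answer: -5653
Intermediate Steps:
Q = 0 (Q = -3*0 = 0)
I = -3
P(I², w(-8, Q)) - (-70 - 102)*(-33) = ((-3)² + 14) - (-70 - 102)*(-33) = (9 + 14) - (-172)*(-33) = 23 - 1*5676 = 23 - 5676 = -5653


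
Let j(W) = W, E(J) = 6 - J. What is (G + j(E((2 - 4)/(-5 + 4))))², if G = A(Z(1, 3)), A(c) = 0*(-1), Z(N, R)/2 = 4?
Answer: 16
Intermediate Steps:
Z(N, R) = 8 (Z(N, R) = 2*4 = 8)
A(c) = 0
G = 0
(G + j(E((2 - 4)/(-5 + 4))))² = (0 + (6 - (2 - 4)/(-5 + 4)))² = (0 + (6 - (-2)/(-1)))² = (0 + (6 - (-2)*(-1)))² = (0 + (6 - 1*2))² = (0 + (6 - 2))² = (0 + 4)² = 4² = 16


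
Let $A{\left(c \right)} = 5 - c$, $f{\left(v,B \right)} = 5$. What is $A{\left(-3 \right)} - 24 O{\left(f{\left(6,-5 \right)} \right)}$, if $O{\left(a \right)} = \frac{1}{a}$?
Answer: $\frac{16}{5} \approx 3.2$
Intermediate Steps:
$A{\left(-3 \right)} - 24 O{\left(f{\left(6,-5 \right)} \right)} = \left(5 - -3\right) - \frac{24}{5} = \left(5 + 3\right) - \frac{24}{5} = 8 - \frac{24}{5} = \frac{16}{5}$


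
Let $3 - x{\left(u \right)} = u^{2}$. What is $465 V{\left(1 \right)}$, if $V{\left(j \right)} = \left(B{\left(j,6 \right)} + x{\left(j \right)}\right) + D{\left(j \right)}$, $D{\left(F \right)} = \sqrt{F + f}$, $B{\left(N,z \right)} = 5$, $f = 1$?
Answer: $3255 + 465 \sqrt{2} \approx 3912.6$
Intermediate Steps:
$x{\left(u \right)} = 3 - u^{2}$
$D{\left(F \right)} = \sqrt{1 + F}$ ($D{\left(F \right)} = \sqrt{F + 1} = \sqrt{1 + F}$)
$V{\left(j \right)} = 8 + \sqrt{1 + j} - j^{2}$ ($V{\left(j \right)} = \left(5 - \left(-3 + j^{2}\right)\right) + \sqrt{1 + j} = \left(8 - j^{2}\right) + \sqrt{1 + j} = 8 + \sqrt{1 + j} - j^{2}$)
$465 V{\left(1 \right)} = 465 \left(8 + \sqrt{1 + 1} - 1^{2}\right) = 465 \left(8 + \sqrt{2} - 1\right) = 465 \left(7 + \sqrt{2}\right) = 3255 + 465 \sqrt{2}$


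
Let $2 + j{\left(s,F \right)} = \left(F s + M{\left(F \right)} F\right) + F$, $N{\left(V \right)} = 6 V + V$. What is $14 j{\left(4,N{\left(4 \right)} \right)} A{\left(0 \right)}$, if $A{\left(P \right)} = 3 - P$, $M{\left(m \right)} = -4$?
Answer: $1092$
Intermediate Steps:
$N{\left(V \right)} = 7 V$
$j{\left(s,F \right)} = -2 - 3 F + F s$ ($j{\left(s,F \right)} = -2 + \left(\left(F s - 4 F\right) + F\right) = -2 + \left(\left(- 4 F + F s\right) + F\right) = -2 + \left(- 3 F + F s\right) = -2 - 3 F + F s$)
$14 j{\left(4,N{\left(4 \right)} \right)} A{\left(0 \right)} = 14 \left(-2 - 3 \cdot 7 \cdot 4 + 7 \cdot 4 \cdot 4\right) \left(3 - 0\right) = 14 \left(-2 - 84 + 28 \cdot 4\right) \left(3 + 0\right) = 14 \left(-2 - 84 + 112\right) 3 = 14 \cdot 26 \cdot 3 = 364 \cdot 3 = 1092$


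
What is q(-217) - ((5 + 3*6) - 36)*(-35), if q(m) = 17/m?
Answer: -98752/217 ≈ -455.08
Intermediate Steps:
q(-217) - ((5 + 3*6) - 36)*(-35) = 17/(-217) - ((5 + 3*6) - 36)*(-35) = 17*(-1/217) - ((5 + 18) - 36)*(-35) = -17/217 - (23 - 36)*(-35) = -17/217 - (-13)*(-35) = -17/217 - 1*455 = -17/217 - 455 = -98752/217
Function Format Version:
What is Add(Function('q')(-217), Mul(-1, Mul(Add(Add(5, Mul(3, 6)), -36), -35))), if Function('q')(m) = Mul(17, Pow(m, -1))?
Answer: Rational(-98752, 217) ≈ -455.08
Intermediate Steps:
Add(Function('q')(-217), Mul(-1, Mul(Add(Add(5, Mul(3, 6)), -36), -35))) = Add(Mul(17, Pow(-217, -1)), Mul(-1, Mul(Add(Add(5, Mul(3, 6)), -36), -35))) = Add(Mul(17, Rational(-1, 217)), Mul(-1, Mul(Add(Add(5, 18), -36), -35))) = Add(Rational(-17, 217), Mul(-1, Mul(Add(23, -36), -35))) = Add(Rational(-17, 217), Mul(-1, Mul(-13, -35))) = Add(Rational(-17, 217), Mul(-1, 455)) = Add(Rational(-17, 217), -455) = Rational(-98752, 217)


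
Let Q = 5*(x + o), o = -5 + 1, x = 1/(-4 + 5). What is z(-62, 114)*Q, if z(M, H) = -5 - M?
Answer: -855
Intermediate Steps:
x = 1 (x = 1/1 = 1)
o = -4
Q = -15 (Q = 5*(1 - 4) = 5*(-3) = -15)
z(-62, 114)*Q = (-5 - 1*(-62))*(-15) = (-5 + 62)*(-15) = 57*(-15) = -855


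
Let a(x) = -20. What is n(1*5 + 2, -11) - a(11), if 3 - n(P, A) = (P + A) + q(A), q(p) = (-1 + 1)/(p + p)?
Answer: 27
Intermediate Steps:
q(p) = 0 (q(p) = 0/((2*p)) = 0*(1/(2*p)) = 0)
n(P, A) = 3 - A - P (n(P, A) = 3 - ((P + A) + 0) = 3 - ((A + P) + 0) = 3 - (A + P) = 3 + (-A - P) = 3 - A - P)
n(1*5 + 2, -11) - a(11) = (3 - 1*(-11) - (1*5 + 2)) - 1*(-20) = (3 + 11 - (5 + 2)) + 20 = (3 + 11 - 1*7) + 20 = (3 + 11 - 7) + 20 = 7 + 20 = 27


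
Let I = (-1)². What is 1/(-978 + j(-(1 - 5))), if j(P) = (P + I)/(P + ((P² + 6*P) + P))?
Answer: -48/46939 ≈ -0.0010226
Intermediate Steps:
I = 1
j(P) = (1 + P)/(P² + 8*P) (j(P) = (P + 1)/(P + ((P² + 6*P) + P)) = (1 + P)/(P + (P² + 7*P)) = (1 + P)/(P² + 8*P))
1/(-978 + j(-(1 - 5))) = 1/(-978 + (1 - (1 - 5))/(((-(1 - 5)))*(8 - (1 - 5)))) = 1/(-978 + (1 - 1*(-4))/(((-1*(-4)))*(8 - 1*(-4)))) = 1/(-978 + (1 + 4)/(4*(8 + 4))) = 1/(-978 + (¼)*5/12) = 1/(-978 + (¼)*(1/12)*5) = 1/(-978 + 5/48) = 1/(-46939/48) = -48/46939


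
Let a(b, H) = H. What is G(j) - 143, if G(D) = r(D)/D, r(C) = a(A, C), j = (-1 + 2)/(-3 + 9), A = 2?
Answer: -142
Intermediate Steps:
j = ⅙ (j = 1/6 = 1*(⅙) = ⅙ ≈ 0.16667)
r(C) = C
G(D) = 1 (G(D) = D/D = 1)
G(j) - 143 = 1 - 143 = -142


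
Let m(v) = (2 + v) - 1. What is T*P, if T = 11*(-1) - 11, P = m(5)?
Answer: -132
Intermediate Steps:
m(v) = 1 + v
P = 6 (P = 1 + 5 = 6)
T = -22 (T = -11 - 11 = -22)
T*P = -22*6 = -132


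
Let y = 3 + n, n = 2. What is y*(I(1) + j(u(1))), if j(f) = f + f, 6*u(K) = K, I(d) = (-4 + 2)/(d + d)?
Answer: -10/3 ≈ -3.3333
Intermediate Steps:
I(d) = -1/d (I(d) = -2*1/(2*d) = -1/d)
y = 5 (y = 3 + 2 = 5)
u(K) = K/6
j(f) = 2*f
y*(I(1) + j(u(1))) = 5*(-1/1 + 2*((⅙)*1)) = 5*(-1*1 + 2*(⅙)) = 5*(-1 + ⅓) = 5*(-⅔) = -10/3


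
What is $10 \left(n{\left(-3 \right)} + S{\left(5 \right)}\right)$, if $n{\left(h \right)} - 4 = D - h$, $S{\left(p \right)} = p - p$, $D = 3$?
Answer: $100$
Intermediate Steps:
$S{\left(p \right)} = 0$
$n{\left(h \right)} = 7 - h$ ($n{\left(h \right)} = 4 - \left(-3 + h\right) = 7 - h$)
$10 \left(n{\left(-3 \right)} + S{\left(5 \right)}\right) = 10 \left(\left(7 - -3\right) + 0\right) = 10 \left(\left(7 + 3\right) + 0\right) = 10 \left(10 + 0\right) = 10 \cdot 10 = 100$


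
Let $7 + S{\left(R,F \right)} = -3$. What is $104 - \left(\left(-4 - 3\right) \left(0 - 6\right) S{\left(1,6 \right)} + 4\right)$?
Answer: $520$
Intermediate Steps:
$S{\left(R,F \right)} = -10$ ($S{\left(R,F \right)} = -7 - 3 = -10$)
$104 - \left(\left(-4 - 3\right) \left(0 - 6\right) S{\left(1,6 \right)} + 4\right) = 104 - \left(\left(-4 - 3\right) \left(0 - 6\right) \left(-10\right) + 4\right) = 104 - \left(- 7 \left(0 - 6\right) \left(-10\right) + 4\right) = 104 - \left(\left(-7\right) \left(-6\right) \left(-10\right) + 4\right) = 104 - \left(42 \left(-10\right) + 4\right) = 104 - \left(-420 + 4\right) = 104 - -416 = 104 + 416 = 520$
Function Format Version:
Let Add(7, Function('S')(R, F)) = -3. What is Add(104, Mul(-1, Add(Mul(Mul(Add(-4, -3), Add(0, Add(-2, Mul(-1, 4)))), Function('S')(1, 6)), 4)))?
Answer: 520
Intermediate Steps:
Function('S')(R, F) = -10 (Function('S')(R, F) = Add(-7, -3) = -10)
Add(104, Mul(-1, Add(Mul(Mul(Add(-4, -3), Add(0, Add(-2, Mul(-1, 4)))), Function('S')(1, 6)), 4))) = Add(104, Mul(-1, Add(Mul(Mul(Add(-4, -3), Add(0, Add(-2, Mul(-1, 4)))), -10), 4))) = Add(104, Mul(-1, Add(Mul(Mul(-7, Add(0, Add(-2, -4))), -10), 4))) = Add(104, Mul(-1, Add(Mul(Mul(-7, Add(0, -6)), -10), 4))) = Add(104, Mul(-1, Add(Mul(Mul(-7, -6), -10), 4))) = Add(104, Mul(-1, Add(Mul(42, -10), 4))) = Add(104, Mul(-1, Add(-420, 4))) = Add(104, Mul(-1, -416)) = Add(104, 416) = 520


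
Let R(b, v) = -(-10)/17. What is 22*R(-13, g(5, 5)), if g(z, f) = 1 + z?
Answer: 220/17 ≈ 12.941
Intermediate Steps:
R(b, v) = 10/17 (R(b, v) = -(-10)/17 = -1*(-10/17) = 10/17)
22*R(-13, g(5, 5)) = 22*(10/17) = 220/17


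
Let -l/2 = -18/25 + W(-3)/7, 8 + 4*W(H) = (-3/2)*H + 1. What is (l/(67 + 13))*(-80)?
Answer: -1133/700 ≈ -1.6186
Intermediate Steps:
W(H) = -7/4 - 3*H/8 (W(H) = -2 + ((-3/2)*H + 1)/4 = -2 + ((-3*½)*H + 1)/4 = -2 + (-3*H/2 + 1)/4 = -2 + (1 - 3*H/2)/4 = -2 + (¼ - 3*H/8) = -7/4 - 3*H/8)
l = 1133/700 (l = -2*(-18/25 + (-7/4 - 3/8*(-3))/7) = -2*(-18*1/25 + (-7/4 + 9/8)*(⅐)) = -2*(-18/25 - 5/8*⅐) = -2*(-18/25 - 5/56) = -2*(-1133/1400) = 1133/700 ≈ 1.6186)
(l/(67 + 13))*(-80) = (1133/(700*(67 + 13)))*(-80) = ((1133/700)/80)*(-80) = ((1133/700)*(1/80))*(-80) = (1133/56000)*(-80) = -1133/700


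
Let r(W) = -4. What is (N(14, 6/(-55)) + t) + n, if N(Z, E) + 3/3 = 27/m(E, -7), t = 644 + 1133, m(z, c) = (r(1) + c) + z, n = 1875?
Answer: 2229276/611 ≈ 3648.6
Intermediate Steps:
m(z, c) = -4 + c + z (m(z, c) = (-4 + c) + z = -4 + c + z)
t = 1777
N(Z, E) = -1 + 27/(-11 + E) (N(Z, E) = -1 + 27/(-4 - 7 + E) = -1 + 27/(-11 + E))
(N(14, 6/(-55)) + t) + n = ((38 - 6/(-55))/(-11 + 6/(-55)) + 1777) + 1875 = ((38 - 6*(-1)/55)/(-11 + 6*(-1/55)) + 1777) + 1875 = ((38 - 1*(-6/55))/(-11 - 6/55) + 1777) + 1875 = ((38 + 6/55)/(-611/55) + 1777) + 1875 = (-55/611*2096/55 + 1777) + 1875 = (-2096/611 + 1777) + 1875 = 1083651/611 + 1875 = 2229276/611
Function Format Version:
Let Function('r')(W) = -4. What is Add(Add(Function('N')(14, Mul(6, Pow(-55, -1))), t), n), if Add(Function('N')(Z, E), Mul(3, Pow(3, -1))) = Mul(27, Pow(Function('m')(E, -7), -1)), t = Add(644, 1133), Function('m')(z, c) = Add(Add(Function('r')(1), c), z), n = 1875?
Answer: Rational(2229276, 611) ≈ 3648.6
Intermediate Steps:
Function('m')(z, c) = Add(-4, c, z) (Function('m')(z, c) = Add(Add(-4, c), z) = Add(-4, c, z))
t = 1777
Function('N')(Z, E) = Add(-1, Mul(27, Pow(Add(-11, E), -1))) (Function('N')(Z, E) = Add(-1, Mul(27, Pow(Add(-4, -7, E), -1))) = Add(-1, Mul(27, Pow(Add(-11, E), -1))))
Add(Add(Function('N')(14, Mul(6, Pow(-55, -1))), t), n) = Add(Add(Mul(Pow(Add(-11, Mul(6, Pow(-55, -1))), -1), Add(38, Mul(-1, Mul(6, Pow(-55, -1))))), 1777), 1875) = Add(Add(Mul(Pow(Add(-11, Mul(6, Rational(-1, 55))), -1), Add(38, Mul(-1, Mul(6, Rational(-1, 55))))), 1777), 1875) = Add(Add(Mul(Pow(Add(-11, Rational(-6, 55)), -1), Add(38, Mul(-1, Rational(-6, 55)))), 1777), 1875) = Add(Add(Mul(Pow(Rational(-611, 55), -1), Add(38, Rational(6, 55))), 1777), 1875) = Add(Add(Mul(Rational(-55, 611), Rational(2096, 55)), 1777), 1875) = Add(Add(Rational(-2096, 611), 1777), 1875) = Add(Rational(1083651, 611), 1875) = Rational(2229276, 611)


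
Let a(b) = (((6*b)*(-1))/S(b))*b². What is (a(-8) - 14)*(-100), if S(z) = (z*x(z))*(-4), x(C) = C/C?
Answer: -8200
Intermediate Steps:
x(C) = 1
S(z) = -4*z (S(z) = (z*1)*(-4) = z*(-4) = -4*z)
a(b) = 3*b²/2 (a(b) = (((6*b)*(-1))/((-4*b)))*b² = ((-6*b)*(-1/(4*b)))*b² = 3*b²/2)
(a(-8) - 14)*(-100) = ((3/2)*(-8)² - 14)*(-100) = ((3/2)*64 - 14)*(-100) = (96 - 14)*(-100) = 82*(-100) = -8200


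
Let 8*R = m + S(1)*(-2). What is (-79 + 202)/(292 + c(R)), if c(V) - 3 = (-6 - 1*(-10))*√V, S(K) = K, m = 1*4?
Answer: 41/99 ≈ 0.41414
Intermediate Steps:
m = 4
R = ¼ (R = (4 + 1*(-2))/8 = (4 - 2)/8 = (⅛)*2 = ¼ ≈ 0.25000)
c(V) = 3 + 4*√V (c(V) = 3 + (-6 - 1*(-10))*√V = 3 + (-6 + 10)*√V = 3 + 4*√V)
(-79 + 202)/(292 + c(R)) = (-79 + 202)/(292 + (3 + 4*√(¼))) = 123/(292 + (3 + 4*(½))) = 123/(292 + (3 + 2)) = 123/(292 + 5) = 123/297 = 123*(1/297) = 41/99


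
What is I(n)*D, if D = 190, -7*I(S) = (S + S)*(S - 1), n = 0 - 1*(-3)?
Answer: -2280/7 ≈ -325.71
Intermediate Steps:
n = 3 (n = 0 + 3 = 3)
I(S) = -2*S*(-1 + S)/7 (I(S) = -(S + S)*(S - 1)/7 = -2*S*(-1 + S)/7)
I(n)*D = ((2/7)*3*(1 - 1*3))*190 = ((2/7)*3*(1 - 3))*190 = ((2/7)*3*(-2))*190 = -12/7*190 = -2280/7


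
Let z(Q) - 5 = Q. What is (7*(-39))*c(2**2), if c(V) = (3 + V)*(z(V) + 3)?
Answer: -22932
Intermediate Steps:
z(Q) = 5 + Q
c(V) = (3 + V)*(8 + V) (c(V) = (3 + V)*((5 + V) + 3) = (3 + V)*(8 + V))
(7*(-39))*c(2**2) = (7*(-39))*(24 + (2**2)**2 + 11*2**2) = -273*(24 + 4**2 + 11*4) = -273*(24 + 16 + 44) = -273*84 = -22932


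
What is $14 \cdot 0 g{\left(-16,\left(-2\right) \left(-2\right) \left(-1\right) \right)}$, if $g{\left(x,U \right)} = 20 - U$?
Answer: $0$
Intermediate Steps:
$14 \cdot 0 g{\left(-16,\left(-2\right) \left(-2\right) \left(-1\right) \right)} = 14 \cdot 0 \left(20 - \left(-2\right) \left(-2\right) \left(-1\right)\right) = 0 \left(20 - 4 \left(-1\right)\right) = 0 \left(20 - -4\right) = 0 \left(20 + 4\right) = 0 \cdot 24 = 0$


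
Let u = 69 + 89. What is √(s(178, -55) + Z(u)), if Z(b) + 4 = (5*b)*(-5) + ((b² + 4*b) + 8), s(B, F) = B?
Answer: 2*√5457 ≈ 147.74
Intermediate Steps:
u = 158
Z(b) = 4 + b² - 21*b (Z(b) = -4 + ((5*b)*(-5) + ((b² + 4*b) + 8)) = -4 + (-25*b + (8 + b² + 4*b)) = -4 + (8 + b² - 21*b) = 4 + b² - 21*b)
√(s(178, -55) + Z(u)) = √(178 + (4 + 158² - 21*158)) = √(178 + (4 + 24964 - 3318)) = √(178 + 21650) = √21828 = 2*√5457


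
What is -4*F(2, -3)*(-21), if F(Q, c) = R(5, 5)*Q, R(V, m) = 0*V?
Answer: 0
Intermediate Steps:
R(V, m) = 0
F(Q, c) = 0 (F(Q, c) = 0*Q = 0)
-4*F(2, -3)*(-21) = -4*0*(-21) = 0*(-21) = 0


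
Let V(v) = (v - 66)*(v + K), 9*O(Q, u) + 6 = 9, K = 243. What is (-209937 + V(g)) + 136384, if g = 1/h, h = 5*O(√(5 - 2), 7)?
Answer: -2237111/25 ≈ -89485.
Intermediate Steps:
O(Q, u) = ⅓ (O(Q, u) = -⅔ + (⅑)*9 = -⅔ + 1 = ⅓)
h = 5/3 (h = 5*(⅓) = 5/3 ≈ 1.6667)
g = ⅗ (g = 1/(5/3) = ⅗ ≈ 0.60000)
V(v) = (-66 + v)*(243 + v) (V(v) = (v - 66)*(v + 243) = (-66 + v)*(243 + v))
(-209937 + V(g)) + 136384 = (-209937 + (-16038 + (⅗)² + 177*(⅗))) + 136384 = (-209937 + (-16038 + 9/25 + 531/5)) + 136384 = (-209937 - 398286/25) + 136384 = -5646711/25 + 136384 = -2237111/25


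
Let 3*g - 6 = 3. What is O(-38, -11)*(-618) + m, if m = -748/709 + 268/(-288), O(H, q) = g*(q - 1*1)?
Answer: 1135614545/51048 ≈ 22246.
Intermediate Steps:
g = 3 (g = 2 + (⅓)*3 = 2 + 1 = 3)
O(H, q) = -3 + 3*q (O(H, q) = 3*(q - 1*1) = 3*(q - 1) = 3*(-1 + q) = -3 + 3*q)
m = -101359/51048 (m = -748*1/709 + 268*(-1/288) = -748/709 - 67/72 = -101359/51048 ≈ -1.9856)
O(-38, -11)*(-618) + m = (-3 + 3*(-11))*(-618) - 101359/51048 = (-3 - 33)*(-618) - 101359/51048 = -36*(-618) - 101359/51048 = 22248 - 101359/51048 = 1135614545/51048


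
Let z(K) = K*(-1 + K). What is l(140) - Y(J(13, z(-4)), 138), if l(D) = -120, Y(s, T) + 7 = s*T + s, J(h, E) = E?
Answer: -2893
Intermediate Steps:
Y(s, T) = -7 + s + T*s (Y(s, T) = -7 + (s*T + s) = -7 + (T*s + s) = -7 + (s + T*s) = -7 + s + T*s)
l(140) - Y(J(13, z(-4)), 138) = -120 - (-7 - 4*(-1 - 4) + 138*(-4*(-1 - 4))) = -120 - (-7 - 4*(-5) + 138*(-4*(-5))) = -120 - (-7 + 20 + 138*20) = -120 - (-7 + 20 + 2760) = -120 - 1*2773 = -120 - 2773 = -2893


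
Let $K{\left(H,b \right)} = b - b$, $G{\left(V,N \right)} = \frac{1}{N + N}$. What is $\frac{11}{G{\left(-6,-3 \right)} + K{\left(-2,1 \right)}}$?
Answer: $-66$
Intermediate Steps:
$G{\left(V,N \right)} = \frac{1}{2 N}$
$K{\left(H,b \right)} = 0$
$\frac{11}{G{\left(-6,-3 \right)} + K{\left(-2,1 \right)}} = \frac{11}{\frac{1}{2 \left(-3\right)} + 0} = \frac{11}{\frac{1}{2} \left(- \frac{1}{3}\right) + 0} = \frac{11}{- \frac{1}{6} + 0} = \frac{11}{- \frac{1}{6}} = 11 \left(-6\right) = -66$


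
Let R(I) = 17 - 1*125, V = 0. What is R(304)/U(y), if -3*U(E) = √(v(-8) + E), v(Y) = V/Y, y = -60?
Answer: -54*I*√15/5 ≈ -41.828*I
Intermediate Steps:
R(I) = -108 (R(I) = 17 - 125 = -108)
v(Y) = 0 (v(Y) = 0/Y = 0)
U(E) = -√E/3 (U(E) = -√(0 + E)/3 = -√E/3)
R(304)/U(y) = -108*I*√15/10 = -54*I*√15/5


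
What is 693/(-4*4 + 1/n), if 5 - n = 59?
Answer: -37422/865 ≈ -43.262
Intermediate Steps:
n = -54 (n = 5 - 1*59 = 5 - 59 = -54)
693/(-4*4 + 1/n) = 693/(-4*4 + 1/(-54)) = 693/(-16 - 1/54) = 693/(-865/54) = 693*(-54/865) = -37422/865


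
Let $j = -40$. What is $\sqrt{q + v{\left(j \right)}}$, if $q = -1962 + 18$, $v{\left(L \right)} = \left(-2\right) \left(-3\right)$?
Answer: $i \sqrt{1938} \approx 44.023 i$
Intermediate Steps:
$v{\left(L \right)} = 6$
$q = -1944$
$\sqrt{q + v{\left(j \right)}} = \sqrt{-1944 + 6} = \sqrt{-1938} = i \sqrt{1938}$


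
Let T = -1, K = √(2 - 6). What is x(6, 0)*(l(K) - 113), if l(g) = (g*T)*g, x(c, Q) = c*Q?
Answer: 0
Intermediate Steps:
K = 2*I (K = √(-4) = 2*I ≈ 2.0*I)
x(c, Q) = Q*c
l(g) = -g² (l(g) = (g*(-1))*g = (-g)*g = -g²)
x(6, 0)*(l(K) - 113) = (0*6)*(-(2*I)² - 113) = 0*(-1*(-4) - 113) = 0*(4 - 113) = 0*(-109) = 0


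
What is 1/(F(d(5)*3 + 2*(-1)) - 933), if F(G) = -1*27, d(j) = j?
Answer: -1/960 ≈ -0.0010417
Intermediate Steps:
F(G) = -27
1/(F(d(5)*3 + 2*(-1)) - 933) = 1/(-27 - 933) = 1/(-960) = -1/960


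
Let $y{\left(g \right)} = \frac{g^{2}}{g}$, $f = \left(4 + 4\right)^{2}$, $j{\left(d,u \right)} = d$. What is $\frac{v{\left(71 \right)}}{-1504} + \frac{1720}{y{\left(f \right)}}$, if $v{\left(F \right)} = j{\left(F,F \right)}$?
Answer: $\frac{40349}{1504} \approx 26.828$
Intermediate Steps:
$f = 64$ ($f = 8^{2} = 64$)
$v{\left(F \right)} = F$
$y{\left(g \right)} = g$
$\frac{v{\left(71 \right)}}{-1504} + \frac{1720}{y{\left(f \right)}} = \frac{71}{-1504} + \frac{1720}{64} = 71 \left(- \frac{1}{1504}\right) + 1720 \cdot \frac{1}{64} = - \frac{71}{1504} + \frac{215}{8} = \frac{40349}{1504}$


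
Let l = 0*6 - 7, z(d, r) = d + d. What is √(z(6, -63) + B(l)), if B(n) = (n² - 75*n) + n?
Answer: √579 ≈ 24.062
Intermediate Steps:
z(d, r) = 2*d
l = -7 (l = 0 - 7 = -7)
B(n) = n² - 74*n
√(z(6, -63) + B(l)) = √(2*6 - 7*(-74 - 7)) = √(12 - 7*(-81)) = √(12 + 567) = √579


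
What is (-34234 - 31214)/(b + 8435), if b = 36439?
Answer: -404/277 ≈ -1.4585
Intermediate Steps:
(-34234 - 31214)/(b + 8435) = (-34234 - 31214)/(36439 + 8435) = -65448/44874 = -65448*1/44874 = -404/277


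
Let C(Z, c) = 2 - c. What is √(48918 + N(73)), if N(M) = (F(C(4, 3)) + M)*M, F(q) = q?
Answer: √54174 ≈ 232.75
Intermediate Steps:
N(M) = M*(-1 + M) (N(M) = ((2 - 1*3) + M)*M = ((2 - 3) + M)*M = (-1 + M)*M = M*(-1 + M))
√(48918 + N(73)) = √(48918 + 73*(-1 + 73)) = √(48918 + 73*72) = √(48918 + 5256) = √54174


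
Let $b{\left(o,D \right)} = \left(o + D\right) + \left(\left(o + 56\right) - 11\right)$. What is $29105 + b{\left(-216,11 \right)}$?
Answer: $28729$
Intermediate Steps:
$b{\left(o,D \right)} = 45 + D + 2 o$ ($b{\left(o,D \right)} = \left(D + o\right) + \left(\left(56 + o\right) - 11\right) = \left(D + o\right) + \left(45 + o\right) = 45 + D + 2 o$)
$29105 + b{\left(-216,11 \right)} = 29105 + \left(45 + 11 + 2 \left(-216\right)\right) = 29105 + \left(45 + 11 - 432\right) = 29105 - 376 = 28729$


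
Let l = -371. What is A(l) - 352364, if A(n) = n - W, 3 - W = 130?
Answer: -352608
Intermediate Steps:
W = -127 (W = 3 - 1*130 = 3 - 130 = -127)
A(n) = 127 + n (A(n) = n - 1*(-127) = n + 127 = 127 + n)
A(l) - 352364 = (127 - 371) - 352364 = -244 - 352364 = -352608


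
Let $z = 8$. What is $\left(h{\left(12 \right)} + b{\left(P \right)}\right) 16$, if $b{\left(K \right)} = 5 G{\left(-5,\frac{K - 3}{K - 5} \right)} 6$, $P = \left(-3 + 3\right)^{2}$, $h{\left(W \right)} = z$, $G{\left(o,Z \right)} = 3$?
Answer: $1568$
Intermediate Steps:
$h{\left(W \right)} = 8$
$P = 0$ ($P = 0^{2} = 0$)
$b{\left(K \right)} = 90$ ($b{\left(K \right)} = 5 \cdot 3 \cdot 6 = 15 \cdot 6 = 90$)
$\left(h{\left(12 \right)} + b{\left(P \right)}\right) 16 = \left(8 + 90\right) 16 = 98 \cdot 16 = 1568$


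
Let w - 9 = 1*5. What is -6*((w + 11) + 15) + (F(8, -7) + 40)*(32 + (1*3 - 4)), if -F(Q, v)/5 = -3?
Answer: 1465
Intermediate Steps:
F(Q, v) = 15 (F(Q, v) = -5*(-3) = 15)
w = 14 (w = 9 + 1*5 = 9 + 5 = 14)
-6*((w + 11) + 15) + (F(8, -7) + 40)*(32 + (1*3 - 4)) = -6*((14 + 11) + 15) + (15 + 40)*(32 + (1*3 - 4)) = -6*(25 + 15) + 55*(32 + (3 - 4)) = -6*40 + 55*(32 - 1) = -240 + 55*31 = -240 + 1705 = 1465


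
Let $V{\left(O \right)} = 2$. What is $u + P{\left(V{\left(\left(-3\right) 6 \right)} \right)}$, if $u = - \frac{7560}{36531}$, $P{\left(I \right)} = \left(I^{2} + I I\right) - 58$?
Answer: $- \frac{67930}{1353} \approx -50.207$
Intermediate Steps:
$P{\left(I \right)} = -58 + 2 I^{2}$ ($P{\left(I \right)} = \left(I^{2} + I^{2}\right) - 58 = 2 I^{2} - 58 = -58 + 2 I^{2}$)
$u = - \frac{280}{1353}$ ($u = \left(-7560\right) \frac{1}{36531} = - \frac{280}{1353} \approx -0.20695$)
$u + P{\left(V{\left(\left(-3\right) 6 \right)} \right)} = - \frac{280}{1353} - \left(58 - 2 \cdot 2^{2}\right) = - \frac{280}{1353} + \left(-58 + 2 \cdot 4\right) = - \frac{280}{1353} + \left(-58 + 8\right) = - \frac{280}{1353} - 50 = - \frac{67930}{1353}$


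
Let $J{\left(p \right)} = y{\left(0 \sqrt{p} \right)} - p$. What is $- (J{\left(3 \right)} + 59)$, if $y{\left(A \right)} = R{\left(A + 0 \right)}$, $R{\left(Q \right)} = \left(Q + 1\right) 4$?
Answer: $-60$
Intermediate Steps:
$R{\left(Q \right)} = 4 + 4 Q$ ($R{\left(Q \right)} = \left(1 + Q\right) 4 = 4 + 4 Q$)
$y{\left(A \right)} = 4 + 4 A$ ($y{\left(A \right)} = 4 + 4 \left(A + 0\right) = 4 + 4 A$)
$J{\left(p \right)} = 4 - p$ ($J{\left(p \right)} = \left(4 + 4 \cdot 0 \sqrt{p}\right) - p = \left(4 + 4 \cdot 0\right) - p = \left(4 + 0\right) - p = 4 - p$)
$- (J{\left(3 \right)} + 59) = - (\left(4 - 3\right) + 59) = - (1 + 59) = \left(-1\right) 60 = -60$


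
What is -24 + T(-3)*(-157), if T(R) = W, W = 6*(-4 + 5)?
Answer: -966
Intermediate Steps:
W = 6 (W = 6*1 = 6)
T(R) = 6
-24 + T(-3)*(-157) = -24 + 6*(-157) = -24 - 942 = -966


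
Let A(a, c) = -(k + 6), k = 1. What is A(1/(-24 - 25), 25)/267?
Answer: -7/267 ≈ -0.026217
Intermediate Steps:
A(a, c) = -7 (A(a, c) = -(1 + 6) = -1*7 = -7)
A(1/(-24 - 25), 25)/267 = -7/267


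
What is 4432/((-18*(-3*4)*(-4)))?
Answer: -277/54 ≈ -5.1296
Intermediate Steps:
4432/((-18*(-3*4)*(-4))) = 4432/((-18*(-12)*(-4))) = 4432/((-(-216)*(-4))) = 4432/((-1*864)) = 4432/(-864) = 4432*(-1/864) = -277/54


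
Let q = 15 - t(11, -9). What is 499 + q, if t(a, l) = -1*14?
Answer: 528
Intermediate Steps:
t(a, l) = -14
q = 29 (q = 15 - 1*(-14) = 15 + 14 = 29)
499 + q = 499 + 29 = 528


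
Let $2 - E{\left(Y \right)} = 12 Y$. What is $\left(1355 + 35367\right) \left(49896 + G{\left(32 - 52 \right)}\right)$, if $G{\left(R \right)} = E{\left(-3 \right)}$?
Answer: $1833676348$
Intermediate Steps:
$E{\left(Y \right)} = 2 - 12 Y$
$G{\left(R \right)} = 38$ ($G{\left(R \right)} = 2 - -36 = 2 + 36 = 38$)
$\left(1355 + 35367\right) \left(49896 + G{\left(32 - 52 \right)}\right) = \left(1355 + 35367\right) \left(49896 + 38\right) = 36722 \cdot 49934 = 1833676348$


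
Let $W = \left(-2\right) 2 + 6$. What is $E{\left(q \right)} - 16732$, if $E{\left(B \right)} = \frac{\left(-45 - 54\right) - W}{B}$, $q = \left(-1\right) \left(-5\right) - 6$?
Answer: $-16631$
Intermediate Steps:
$W = 2$ ($W = -4 + 6 = 2$)
$q = -1$ ($q = 5 - 6 = -1$)
$E{\left(B \right)} = - \frac{101}{B}$ ($E{\left(B \right)} = \frac{\left(-45 - 54\right) - 2}{B} = \frac{-99 - 2}{B} = - \frac{101}{B}$)
$E{\left(q \right)} - 16732 = - \frac{101}{-1} - 16732 = \left(-101\right) \left(-1\right) - 16732 = 101 - 16732 = -16631$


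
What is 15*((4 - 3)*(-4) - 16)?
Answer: -300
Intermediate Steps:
15*((4 - 3)*(-4) - 16) = 15*(1*(-4) - 16) = 15*(-4 - 16) = 15*(-20) = -300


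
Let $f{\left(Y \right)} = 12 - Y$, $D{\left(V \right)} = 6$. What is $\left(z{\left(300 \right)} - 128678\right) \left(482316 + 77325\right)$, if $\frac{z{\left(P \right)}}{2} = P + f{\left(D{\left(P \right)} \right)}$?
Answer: $-71670984306$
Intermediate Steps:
$z{\left(P \right)} = 12 + 2 P$ ($z{\left(P \right)} = 2 \left(P + \left(12 - 6\right)\right) = 2 \left(P + 6\right) = 2 \left(6 + P\right) = 12 + 2 P$)
$\left(z{\left(300 \right)} - 128678\right) \left(482316 + 77325\right) = \left(\left(12 + 2 \cdot 300\right) - 128678\right) \left(482316 + 77325\right) = \left(\left(12 + 600\right) - 128678\right) 559641 = \left(612 - 128678\right) 559641 = \left(-128066\right) 559641 = -71670984306$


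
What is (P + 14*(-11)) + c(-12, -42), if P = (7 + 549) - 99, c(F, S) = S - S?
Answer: 303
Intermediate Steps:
c(F, S) = 0
P = 457 (P = 556 - 99 = 457)
(P + 14*(-11)) + c(-12, -42) = (457 + 14*(-11)) + 0 = (457 - 154) + 0 = 303 + 0 = 303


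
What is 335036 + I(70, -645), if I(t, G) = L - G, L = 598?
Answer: 336279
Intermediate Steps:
I(t, G) = 598 - G
335036 + I(70, -645) = 335036 + (598 - 1*(-645)) = 335036 + (598 + 645) = 335036 + 1243 = 336279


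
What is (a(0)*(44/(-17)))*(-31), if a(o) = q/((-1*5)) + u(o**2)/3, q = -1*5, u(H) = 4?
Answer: 9548/51 ≈ 187.22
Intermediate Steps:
q = -5
a(o) = 7/3 (a(o) = -5/((-1*5)) + 4/3 = -5/(-5) + 4*(1/3) = -5*(-1/5) + 4/3 = 1 + 4/3 = 7/3)
(a(0)*(44/(-17)))*(-31) = (7*(44/(-17))/3)*(-31) = (7*(44*(-1/17))/3)*(-31) = ((7/3)*(-44/17))*(-31) = -308/51*(-31) = 9548/51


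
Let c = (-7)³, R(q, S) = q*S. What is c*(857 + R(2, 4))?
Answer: -296695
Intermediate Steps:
R(q, S) = S*q
c = -343
c*(857 + R(2, 4)) = -343*(857 + 4*2) = -343*(857 + 8) = -343*865 = -296695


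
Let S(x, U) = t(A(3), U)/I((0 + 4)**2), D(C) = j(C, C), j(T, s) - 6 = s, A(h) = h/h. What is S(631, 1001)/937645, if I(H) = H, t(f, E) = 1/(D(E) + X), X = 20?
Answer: 1/15407382640 ≈ 6.4904e-11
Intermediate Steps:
A(h) = 1
j(T, s) = 6 + s
D(C) = 6 + C
t(f, E) = 1/(26 + E) (t(f, E) = 1/((6 + E) + 20) = 1/(26 + E))
S(x, U) = 1/(16*(26 + U)) (S(x, U) = 1/((26 + U)*((0 + 4)**2)) = 1/((26 + U)*(4**2)) = 1/((26 + U)*16) = (1/16)/(26 + U) = 1/(16*(26 + U)))
S(631, 1001)/937645 = (1/(16*(26 + 1001)))/937645 = ((1/16)/1027)*(1/937645) = ((1/16)*(1/1027))*(1/937645) = (1/16432)*(1/937645) = 1/15407382640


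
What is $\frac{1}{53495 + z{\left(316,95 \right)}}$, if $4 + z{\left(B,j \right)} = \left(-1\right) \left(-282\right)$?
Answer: $\frac{1}{53773} \approx 1.8597 \cdot 10^{-5}$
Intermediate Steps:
$z{\left(B,j \right)} = 278$ ($z{\left(B,j \right)} = -4 - -282 = -4 + 282 = 278$)
$\frac{1}{53495 + z{\left(316,95 \right)}} = \frac{1}{53495 + 278} = \frac{1}{53773}$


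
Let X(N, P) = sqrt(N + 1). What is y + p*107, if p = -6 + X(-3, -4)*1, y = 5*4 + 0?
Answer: -622 + 107*I*sqrt(2) ≈ -622.0 + 151.32*I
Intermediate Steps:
y = 20 (y = 20 + 0 = 20)
X(N, P) = sqrt(1 + N)
p = -6 + I*sqrt(2) (p = -6 + sqrt(1 - 3)*1 = -6 + sqrt(-2)*1 = -6 + (I*sqrt(2))*1 = -6 + I*sqrt(2) ≈ -6.0 + 1.4142*I)
y + p*107 = 20 + (-6 + I*sqrt(2))*107 = 20 + (-642 + 107*I*sqrt(2)) = -622 + 107*I*sqrt(2)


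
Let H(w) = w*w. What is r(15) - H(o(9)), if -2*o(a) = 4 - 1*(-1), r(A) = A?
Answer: 35/4 ≈ 8.7500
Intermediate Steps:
o(a) = -5/2 (o(a) = -(4 - 1*(-1))/2 = -(4 + 1)/2 = -½*5 = -5/2)
H(w) = w²
r(15) - H(o(9)) = 15 - (-5/2)² = 15 - 1*25/4 = 15 - 25/4 = 35/4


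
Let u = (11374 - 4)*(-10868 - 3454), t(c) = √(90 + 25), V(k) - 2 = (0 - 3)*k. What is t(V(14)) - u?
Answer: 162841140 + √115 ≈ 1.6284e+8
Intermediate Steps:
V(k) = 2 - 3*k (V(k) = 2 + (0 - 3)*k = 2 - 3*k)
t(c) = √115
u = -162841140 (u = 11370*(-14322) = -162841140)
t(V(14)) - u = √115 - 1*(-162841140) = √115 + 162841140 = 162841140 + √115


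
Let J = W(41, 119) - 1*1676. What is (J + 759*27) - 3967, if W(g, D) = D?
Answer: 14969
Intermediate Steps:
J = -1557 (J = 119 - 1*1676 = 119 - 1676 = -1557)
(J + 759*27) - 3967 = (-1557 + 759*27) - 3967 = (-1557 + 20493) - 3967 = 18936 - 3967 = 14969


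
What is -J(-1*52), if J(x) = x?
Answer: 52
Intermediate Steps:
-J(-1*52) = -(-1)*52 = -1*(-52) = 52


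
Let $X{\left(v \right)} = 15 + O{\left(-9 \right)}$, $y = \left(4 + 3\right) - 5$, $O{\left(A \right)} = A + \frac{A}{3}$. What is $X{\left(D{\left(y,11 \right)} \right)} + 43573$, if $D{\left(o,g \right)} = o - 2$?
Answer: $43576$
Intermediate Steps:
$O{\left(A \right)} = \frac{4 A}{3}$ ($O{\left(A \right)} = A + A \frac{1}{3} = A + \frac{A}{3} = \frac{4 A}{3}$)
$y = 2$ ($y = 7 - 5 = 2$)
$D{\left(o,g \right)} = -2 + o$
$X{\left(v \right)} = 3$ ($X{\left(v \right)} = 15 + \frac{4}{3} \left(-9\right) = 15 - 12 = 3$)
$X{\left(D{\left(y,11 \right)} \right)} + 43573 = 3 + 43573 = 43576$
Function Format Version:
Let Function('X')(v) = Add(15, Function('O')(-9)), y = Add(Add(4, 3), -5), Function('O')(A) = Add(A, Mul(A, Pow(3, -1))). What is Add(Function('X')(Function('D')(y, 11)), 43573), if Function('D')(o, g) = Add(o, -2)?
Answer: 43576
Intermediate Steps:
Function('O')(A) = Mul(Rational(4, 3), A) (Function('O')(A) = Add(A, Mul(A, Rational(1, 3))) = Add(A, Mul(Rational(1, 3), A)) = Mul(Rational(4, 3), A))
y = 2 (y = Add(7, -5) = 2)
Function('D')(o, g) = Add(-2, o)
Function('X')(v) = 3 (Function('X')(v) = Add(15, Mul(Rational(4, 3), -9)) = Add(15, -12) = 3)
Add(Function('X')(Function('D')(y, 11)), 43573) = Add(3, 43573) = 43576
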